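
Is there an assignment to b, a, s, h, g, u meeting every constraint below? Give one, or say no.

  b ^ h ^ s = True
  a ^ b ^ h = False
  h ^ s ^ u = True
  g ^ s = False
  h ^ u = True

b: False; a: True; s: False; h: True; g: False; u: False

b ^ h ^ s = F ^ T ^ F = True ✓
a ^ b ^ h = T ^ F ^ T = False ✓
h ^ s ^ u = T ^ F ^ F = True ✓
g ^ s = F ^ F = False ✓
h ^ u = T ^ F = True ✓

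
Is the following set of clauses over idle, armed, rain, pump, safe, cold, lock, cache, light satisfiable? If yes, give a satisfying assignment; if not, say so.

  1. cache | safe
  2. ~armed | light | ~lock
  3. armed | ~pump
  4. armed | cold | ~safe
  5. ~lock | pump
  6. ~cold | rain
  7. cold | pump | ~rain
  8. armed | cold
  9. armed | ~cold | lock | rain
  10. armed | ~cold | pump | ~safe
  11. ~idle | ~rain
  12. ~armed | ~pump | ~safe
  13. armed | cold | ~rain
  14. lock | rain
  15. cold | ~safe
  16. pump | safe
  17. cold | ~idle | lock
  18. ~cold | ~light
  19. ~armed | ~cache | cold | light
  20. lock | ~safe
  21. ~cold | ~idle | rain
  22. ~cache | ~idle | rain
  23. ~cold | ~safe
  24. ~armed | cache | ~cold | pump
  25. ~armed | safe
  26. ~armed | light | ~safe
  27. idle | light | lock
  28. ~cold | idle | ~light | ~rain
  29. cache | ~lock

Unsatisfiable

Case safe = True:
  (cold | ~safe) forces cold = True.
  Clause (~cold | ~safe) is falsified — contradiction.
Case safe = False:
  (cache | safe) forces cache = True.
  (pump | safe) forces pump = True.
  (armed | ~pump) forces armed = True.
  Clause (~armed | safe) is falsified — contradiction.
Both cases fail, so the formula is unsatisfiable.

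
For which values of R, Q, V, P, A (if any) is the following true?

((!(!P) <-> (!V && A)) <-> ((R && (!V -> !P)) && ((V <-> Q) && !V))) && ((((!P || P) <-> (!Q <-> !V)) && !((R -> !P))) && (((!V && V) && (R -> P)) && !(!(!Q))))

Unsatisfiable

Case V = True: the conjunct !V is False.
Case V = False: the conjunct V is False.
Both cases fail — unsatisfiable.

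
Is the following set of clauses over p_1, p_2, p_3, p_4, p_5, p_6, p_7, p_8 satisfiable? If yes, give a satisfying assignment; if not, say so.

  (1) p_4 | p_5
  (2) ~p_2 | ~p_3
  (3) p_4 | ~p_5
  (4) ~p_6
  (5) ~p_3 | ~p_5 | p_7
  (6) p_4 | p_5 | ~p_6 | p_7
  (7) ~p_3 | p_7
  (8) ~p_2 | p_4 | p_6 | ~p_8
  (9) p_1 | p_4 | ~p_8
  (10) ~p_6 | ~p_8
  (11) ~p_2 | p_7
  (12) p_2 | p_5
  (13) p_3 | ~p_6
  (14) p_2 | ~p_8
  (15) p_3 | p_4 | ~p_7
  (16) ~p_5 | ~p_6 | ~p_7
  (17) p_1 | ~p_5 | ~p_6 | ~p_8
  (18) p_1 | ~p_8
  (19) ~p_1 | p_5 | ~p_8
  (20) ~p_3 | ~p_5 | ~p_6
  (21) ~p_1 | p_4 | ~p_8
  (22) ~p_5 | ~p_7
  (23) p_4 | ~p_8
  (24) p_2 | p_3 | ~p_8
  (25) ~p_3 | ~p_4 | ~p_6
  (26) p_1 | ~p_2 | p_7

p_1: False, p_2: True, p_3: False, p_4: True, p_5: False, p_6: False, p_7: True, p_8: False

Unit clause (~p_6) forces p_6 = False.
Set p_1 = False.
  then (p_1 | ~p_8) forces p_8 = False.
Set p_2 = True.
  then (~p_2 | ~p_3) forces p_3 = False.
  then (~p_2 | p_7) forces p_7 = True.
  then (p_3 | p_4 | ~p_7) forces p_4 = True.
  then (~p_5 | ~p_7) forces p_5 = False.
All clauses satisfied.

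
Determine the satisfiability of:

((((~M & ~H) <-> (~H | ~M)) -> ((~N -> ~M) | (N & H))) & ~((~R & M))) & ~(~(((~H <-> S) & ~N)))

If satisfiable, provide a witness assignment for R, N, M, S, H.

R=T, N=F, M=F, S=F, H=T

  (((~M & ~H) <-> (~H | ~M)) -> ((~N -> ~M) | (N & H))) & ~((~R & M)) = True
    ((~M & ~H) <-> (~H | ~M)) -> ((~N -> ~M) | (N & H)) = True
      (~M & ~H) <-> (~H | ~M) = False
        ~M & ~H = False
          ~M = True
          ~H = False
        ~H | ~M = True
          ~H = False
          ~M = True
      (~N -> ~M) | (N & H) = True
        ~N -> ~M = True
          ~N = True
          ~M = True
        N & H = False
    ~((~R & M)) = True
      ~R & M = False
        ~R = False
  ~(~(((~H <-> S) & ~N))) = True
    ~(((~H <-> S) & ~N)) = False
      (~H <-> S) & ~N = True
        ~H <-> S = True
          ~H = False
        ~N = True
Both conjuncts True, so the formula holds.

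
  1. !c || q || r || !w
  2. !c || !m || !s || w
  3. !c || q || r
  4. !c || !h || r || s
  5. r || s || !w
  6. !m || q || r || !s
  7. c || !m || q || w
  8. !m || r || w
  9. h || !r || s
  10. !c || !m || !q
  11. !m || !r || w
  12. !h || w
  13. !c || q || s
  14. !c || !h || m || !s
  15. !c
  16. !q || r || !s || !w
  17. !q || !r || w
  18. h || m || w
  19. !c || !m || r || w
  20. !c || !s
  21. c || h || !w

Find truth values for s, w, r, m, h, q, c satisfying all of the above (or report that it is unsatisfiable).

s: False, w: True, r: True, m: False, h: True, q: True, c: False

Unit clause (!c) forces c = False.
Set s = False.
Try w = False:
  (!h || w) forces h = False.
  (h || !r || s) forces r = False.
  (!m || r || w) forces m = False.
  clause (h || m || w) is falsified — backtrack.
So w = True.
  then (r || s || !w) forces r = True.
  then (h || !r || s) forces h = True.
Set m = False.
Set q = True.
All clauses satisfied.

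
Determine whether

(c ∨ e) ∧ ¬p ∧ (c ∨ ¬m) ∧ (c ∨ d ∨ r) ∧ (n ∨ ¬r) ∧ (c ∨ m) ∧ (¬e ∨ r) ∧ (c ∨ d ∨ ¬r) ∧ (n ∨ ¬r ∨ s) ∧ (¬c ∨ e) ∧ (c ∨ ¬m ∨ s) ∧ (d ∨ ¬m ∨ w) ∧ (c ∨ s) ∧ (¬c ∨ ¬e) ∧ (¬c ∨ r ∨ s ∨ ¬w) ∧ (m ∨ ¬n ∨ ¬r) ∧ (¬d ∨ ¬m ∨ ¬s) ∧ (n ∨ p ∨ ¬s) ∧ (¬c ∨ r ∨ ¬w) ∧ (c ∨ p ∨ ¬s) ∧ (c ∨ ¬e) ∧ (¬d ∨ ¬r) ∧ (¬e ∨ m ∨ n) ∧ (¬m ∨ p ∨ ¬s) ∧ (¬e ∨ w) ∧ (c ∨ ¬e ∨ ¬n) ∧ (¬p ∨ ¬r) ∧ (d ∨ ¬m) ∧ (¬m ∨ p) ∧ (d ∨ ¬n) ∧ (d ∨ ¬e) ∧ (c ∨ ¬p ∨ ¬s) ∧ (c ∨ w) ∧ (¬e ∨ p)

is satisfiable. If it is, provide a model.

Case e = True:
  (¬p) forces p = False.
  Clause (¬e ∨ p) is falsified — contradiction.
Case e = False:
  (c ∨ e) forces c = True.
  Clause (¬c ∨ e) is falsified — contradiction.
Both cases fail, so the formula is unsatisfiable.

UNSATISFIABLE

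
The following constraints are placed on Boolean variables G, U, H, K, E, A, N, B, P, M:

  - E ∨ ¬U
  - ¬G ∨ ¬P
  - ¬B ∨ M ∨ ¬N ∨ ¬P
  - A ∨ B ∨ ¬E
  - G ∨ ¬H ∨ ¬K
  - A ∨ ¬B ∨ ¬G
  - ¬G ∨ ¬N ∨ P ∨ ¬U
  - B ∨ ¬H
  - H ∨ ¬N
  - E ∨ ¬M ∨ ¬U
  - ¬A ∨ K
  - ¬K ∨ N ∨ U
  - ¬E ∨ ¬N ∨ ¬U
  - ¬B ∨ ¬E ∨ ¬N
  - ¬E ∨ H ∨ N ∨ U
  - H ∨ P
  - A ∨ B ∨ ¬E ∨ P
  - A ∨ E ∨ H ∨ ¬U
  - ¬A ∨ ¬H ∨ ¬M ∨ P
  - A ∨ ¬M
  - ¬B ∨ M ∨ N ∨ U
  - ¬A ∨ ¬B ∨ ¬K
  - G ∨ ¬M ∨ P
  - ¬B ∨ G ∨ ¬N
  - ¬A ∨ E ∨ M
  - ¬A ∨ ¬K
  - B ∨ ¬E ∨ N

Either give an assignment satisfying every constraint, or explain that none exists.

Set G = False.
Set U = True.
  then (E ∨ ¬U) forces E = True.
  then (¬E ∨ ¬N ∨ ¬U) forces N = False.
  then (B ∨ ¬E ∨ N) forces B = True.
Set H = False.
  then (H ∨ P) forces P = True.
Set K = False.
  then (¬A ∨ K) forces A = False.
  then (A ∨ ¬M) forces M = False.
All clauses satisfied.

G=F, U=T, H=F, K=F, E=T, A=F, N=F, B=T, P=T, M=F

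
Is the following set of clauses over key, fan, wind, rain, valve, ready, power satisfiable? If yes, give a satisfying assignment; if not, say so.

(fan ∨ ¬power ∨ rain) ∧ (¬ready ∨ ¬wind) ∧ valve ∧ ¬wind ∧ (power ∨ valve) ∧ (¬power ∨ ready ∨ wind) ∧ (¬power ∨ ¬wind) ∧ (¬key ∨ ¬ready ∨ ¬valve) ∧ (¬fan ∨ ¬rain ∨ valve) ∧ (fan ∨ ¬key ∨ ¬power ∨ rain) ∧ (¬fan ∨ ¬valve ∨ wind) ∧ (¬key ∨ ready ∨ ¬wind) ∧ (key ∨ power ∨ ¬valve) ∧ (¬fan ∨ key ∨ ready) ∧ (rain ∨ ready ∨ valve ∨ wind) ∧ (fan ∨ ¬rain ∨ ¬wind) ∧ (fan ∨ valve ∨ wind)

key: True; fan: False; wind: False; rain: True; valve: True; ready: False; power: False

Unit clause (valve) forces valve = True.
Unit clause (¬wind) forces wind = False.
In (¬fan ∨ ¬valve ∨ wind) only ¬fan is left, so fan = False.
Set key = True.
  then (¬key ∨ ¬ready ∨ ¬valve) forces ready = False.
  then (¬power ∨ ready ∨ wind) forces power = False.
Set rain = True.
All clauses satisfied.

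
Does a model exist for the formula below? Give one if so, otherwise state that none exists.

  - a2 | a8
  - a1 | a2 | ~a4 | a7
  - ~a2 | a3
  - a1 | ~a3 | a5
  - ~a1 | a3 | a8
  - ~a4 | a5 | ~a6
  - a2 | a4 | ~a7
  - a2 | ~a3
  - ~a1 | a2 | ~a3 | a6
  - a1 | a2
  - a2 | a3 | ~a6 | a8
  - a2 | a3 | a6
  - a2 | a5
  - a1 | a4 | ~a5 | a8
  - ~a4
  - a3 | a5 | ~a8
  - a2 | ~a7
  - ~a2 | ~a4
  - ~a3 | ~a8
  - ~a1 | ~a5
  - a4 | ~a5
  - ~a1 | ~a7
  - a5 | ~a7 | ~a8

a1: True, a2: True, a3: True, a4: False, a5: False, a6: True, a7: False, a8: False

Unit clause (~a4) forces a4 = False.
In (a4 | ~a5) only ~a5 is left, so a5 = False.
In (a2 | a5) only a2 is left, so a2 = True.
In (~a2 | a3) only a3 is left, so a3 = True.
In (a1 | ~a3 | a5) only a1 is left, so a1 = True.
In (~a3 | ~a8) only ~a8 is left, so a8 = False.
In (~a1 | ~a7) only ~a7 is left, so a7 = False.
Set a6 = True.
All clauses satisfied.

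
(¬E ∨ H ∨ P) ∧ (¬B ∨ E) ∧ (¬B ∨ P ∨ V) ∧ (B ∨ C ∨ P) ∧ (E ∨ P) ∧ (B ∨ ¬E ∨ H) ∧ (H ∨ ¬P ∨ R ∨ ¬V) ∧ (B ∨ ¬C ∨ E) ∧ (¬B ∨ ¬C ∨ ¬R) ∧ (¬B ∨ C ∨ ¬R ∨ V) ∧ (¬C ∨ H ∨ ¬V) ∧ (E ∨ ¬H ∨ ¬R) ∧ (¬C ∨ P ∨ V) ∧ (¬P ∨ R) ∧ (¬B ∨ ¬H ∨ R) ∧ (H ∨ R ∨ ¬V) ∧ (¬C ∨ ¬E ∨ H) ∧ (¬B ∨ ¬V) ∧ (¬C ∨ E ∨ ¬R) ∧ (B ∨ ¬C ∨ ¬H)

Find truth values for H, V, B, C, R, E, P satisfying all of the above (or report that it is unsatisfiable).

H = False, V = False, B = False, C = False, R = True, E = False, P = True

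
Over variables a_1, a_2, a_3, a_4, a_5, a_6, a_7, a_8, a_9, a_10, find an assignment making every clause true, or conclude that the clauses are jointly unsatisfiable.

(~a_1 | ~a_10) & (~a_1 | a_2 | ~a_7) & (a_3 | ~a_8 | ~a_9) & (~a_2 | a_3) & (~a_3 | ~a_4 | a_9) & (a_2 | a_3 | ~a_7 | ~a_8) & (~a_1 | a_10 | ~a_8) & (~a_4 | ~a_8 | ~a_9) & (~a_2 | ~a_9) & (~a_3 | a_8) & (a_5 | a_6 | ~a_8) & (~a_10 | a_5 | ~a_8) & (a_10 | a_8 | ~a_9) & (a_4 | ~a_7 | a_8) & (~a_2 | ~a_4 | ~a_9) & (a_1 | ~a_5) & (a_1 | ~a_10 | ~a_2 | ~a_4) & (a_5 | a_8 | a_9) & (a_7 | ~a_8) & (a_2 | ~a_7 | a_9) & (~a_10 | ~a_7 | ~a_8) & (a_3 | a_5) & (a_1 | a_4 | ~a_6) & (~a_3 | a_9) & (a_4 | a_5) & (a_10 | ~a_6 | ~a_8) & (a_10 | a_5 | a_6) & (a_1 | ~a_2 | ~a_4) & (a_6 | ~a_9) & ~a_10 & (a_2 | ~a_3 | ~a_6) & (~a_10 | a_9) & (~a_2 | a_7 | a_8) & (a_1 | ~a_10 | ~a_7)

Unit clause (~a_10) forces a_10 = False.
Try a_1 = False:
  (a_1 | ~a_5) forces a_5 = False.
  (a_3 | a_5) forces a_3 = True.
  (~a_3 | a_8) forces a_8 = True.
  (a_5 | a_6 | ~a_8) forces a_6 = True.
  clause (a_10 | ~a_6 | ~a_8) is falsified — backtrack.
So a_1 = True.
  then (~a_1 | a_10 | ~a_8) forces a_8 = False.
  then (~a_3 | a_8) forces a_3 = False.
  then (a_10 | a_8 | ~a_9) forces a_9 = False.
  then (a_5 | a_8 | a_9) forces a_5 = True.
  then (~a_2 | a_3) forces a_2 = False.
  then (a_2 | ~a_7 | a_9) forces a_7 = False.
Set a_4 = True.
Set a_6 = True.
All clauses satisfied.

a_1: True, a_2: False, a_3: False, a_4: True, a_5: True, a_6: True, a_7: False, a_8: False, a_9: False, a_10: False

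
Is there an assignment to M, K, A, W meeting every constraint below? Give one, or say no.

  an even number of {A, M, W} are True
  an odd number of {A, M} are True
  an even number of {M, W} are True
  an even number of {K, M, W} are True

M=T, K=F, A=F, W=T

{A, M, W}: 2 true → even ✓
{A, M}: 1 true → odd ✓
{M, W}: 2 true → even ✓
{K, M, W}: 2 true → even ✓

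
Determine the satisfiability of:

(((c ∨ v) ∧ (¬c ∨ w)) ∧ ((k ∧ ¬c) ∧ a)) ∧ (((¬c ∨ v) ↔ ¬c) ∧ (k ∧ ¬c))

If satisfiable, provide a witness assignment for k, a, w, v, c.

k=T, a=T, w=T, v=T, c=F

  ((c ∨ v) ∧ (¬c ∨ w)) ∧ ((k ∧ ¬c) ∧ a) = True
    (c ∨ v) ∧ (¬c ∨ w) = True
      c ∨ v = True
      ¬c ∨ w = True
        ¬c = True
    (k ∧ ¬c) ∧ a = True
      k ∧ ¬c = True
        ¬c = True
  ((¬c ∨ v) ↔ ¬c) ∧ (k ∧ ¬c) = True
    (¬c ∨ v) ↔ ¬c = True
      ¬c ∨ v = True
        ¬c = True
      ¬c = True
    k ∧ ¬c = True
      ¬c = True
Both conjuncts True, so the formula holds.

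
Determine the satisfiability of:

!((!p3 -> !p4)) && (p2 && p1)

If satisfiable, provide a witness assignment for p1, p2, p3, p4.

p1 = True; p2 = True; p3 = False; p4 = True

  !((!p3 -> !p4)) = True
    !p3 -> !p4 = False
      !p3 = True
      !p4 = False
  p2 && p1 = True
Both conjuncts True, so the formula holds.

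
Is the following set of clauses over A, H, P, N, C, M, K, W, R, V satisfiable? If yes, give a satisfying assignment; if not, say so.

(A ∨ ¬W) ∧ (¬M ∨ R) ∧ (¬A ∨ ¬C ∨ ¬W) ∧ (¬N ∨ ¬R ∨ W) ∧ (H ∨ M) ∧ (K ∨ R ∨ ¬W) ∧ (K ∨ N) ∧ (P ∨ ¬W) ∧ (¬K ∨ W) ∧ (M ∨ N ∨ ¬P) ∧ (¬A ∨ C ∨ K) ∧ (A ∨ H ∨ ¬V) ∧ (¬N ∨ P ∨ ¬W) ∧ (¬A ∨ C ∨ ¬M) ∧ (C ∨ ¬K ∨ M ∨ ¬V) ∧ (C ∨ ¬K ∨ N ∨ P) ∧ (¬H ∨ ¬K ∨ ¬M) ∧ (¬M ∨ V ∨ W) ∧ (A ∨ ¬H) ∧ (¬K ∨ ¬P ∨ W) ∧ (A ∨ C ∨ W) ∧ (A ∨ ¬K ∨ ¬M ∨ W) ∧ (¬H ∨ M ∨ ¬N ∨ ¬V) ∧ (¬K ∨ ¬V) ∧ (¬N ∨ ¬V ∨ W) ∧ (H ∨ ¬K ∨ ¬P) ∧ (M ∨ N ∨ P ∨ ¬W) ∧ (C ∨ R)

Set A = True.
Set H = True.
Set P = True.
Try N = False:
  (K ∨ N) forces K = True.
  (¬K ∨ W) forces W = True.
  (¬A ∨ ¬C ∨ ¬W) forces C = False.
  (M ∨ N ∨ ¬P) forces M = True.
  clause (¬A ∨ C ∨ ¬M) is falsified — backtrack.
So N = True.
Set C = False.
  then (¬A ∨ C ∨ K) forces K = True.
  then (¬A ∨ C ∨ ¬M) forces M = False.
  then (C ∨ ¬K ∨ M ∨ ¬V) forces V = False.
  then (¬K ∨ ¬P ∨ W) forces W = True.
  then (C ∨ R) forces R = True.
All clauses satisfied.

A: True; H: True; P: True; N: True; C: False; M: False; K: True; W: True; R: True; V: False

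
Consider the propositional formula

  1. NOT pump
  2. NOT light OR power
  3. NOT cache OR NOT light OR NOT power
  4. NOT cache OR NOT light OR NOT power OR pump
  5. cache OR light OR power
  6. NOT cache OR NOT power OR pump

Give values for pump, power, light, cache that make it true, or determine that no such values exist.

pump: False, power: True, light: False, cache: False

Unit clause (NOT pump) forces pump = False.
Set power = True.
  then (NOT cache OR NOT power OR pump) forces cache = False.
Set light = False.
Check each clause:
  (NOT pump): NOT pump holds.
  (NOT light OR power): NOT light holds.
  (NOT cache OR NOT light OR NOT power): NOT cache holds.
  (NOT cache OR NOT light OR NOT power OR pump): NOT cache holds.
  (cache OR light OR power): power holds.
  (NOT cache OR NOT power OR pump): NOT cache holds.
All clauses satisfied.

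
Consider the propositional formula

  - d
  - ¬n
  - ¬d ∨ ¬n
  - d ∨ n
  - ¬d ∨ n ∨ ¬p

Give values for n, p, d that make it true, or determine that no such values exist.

n=F, p=F, d=T

Unit clause (d) forces d = True.
Unit clause (¬n) forces n = False.
In (¬d ∨ n ∨ ¬p) only ¬p is left, so p = False.
Check each clause:
  (d): d holds.
  (¬n): ¬n holds.
  (¬d ∨ ¬n): ¬n holds.
  (d ∨ n): d holds.
  (¬d ∨ n ∨ ¬p): ¬p holds.
All clauses satisfied.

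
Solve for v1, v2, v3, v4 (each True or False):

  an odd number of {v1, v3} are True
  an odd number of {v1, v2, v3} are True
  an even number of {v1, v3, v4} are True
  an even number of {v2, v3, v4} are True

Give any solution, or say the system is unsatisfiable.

v1 = False, v2 = False, v3 = True, v4 = True

{v1, v3}: 1 true → odd ✓
{v1, v2, v3}: 1 true → odd ✓
{v1, v3, v4}: 2 true → even ✓
{v2, v3, v4}: 2 true → even ✓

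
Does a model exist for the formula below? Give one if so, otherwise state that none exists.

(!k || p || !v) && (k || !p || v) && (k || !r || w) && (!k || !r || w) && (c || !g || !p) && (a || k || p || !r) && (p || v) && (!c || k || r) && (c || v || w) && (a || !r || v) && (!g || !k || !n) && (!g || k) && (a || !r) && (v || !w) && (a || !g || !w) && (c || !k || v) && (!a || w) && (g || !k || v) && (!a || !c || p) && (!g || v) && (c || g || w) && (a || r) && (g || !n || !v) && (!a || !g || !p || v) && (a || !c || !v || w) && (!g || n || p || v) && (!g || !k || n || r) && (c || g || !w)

Set v = True.
Set g = False.
  then (g || !n || !v) forces n = False.
Set r = True.
  then (a || !r) forces a = True.
  then (!a || w) forces w = True.
  then (c || g || !w) forces c = True.
  then (!a || !c || p) forces p = True.
Set k = True.
All clauses satisfied.

v = True, g = False, r = True, n = False, k = True, c = True, p = True, w = True, a = True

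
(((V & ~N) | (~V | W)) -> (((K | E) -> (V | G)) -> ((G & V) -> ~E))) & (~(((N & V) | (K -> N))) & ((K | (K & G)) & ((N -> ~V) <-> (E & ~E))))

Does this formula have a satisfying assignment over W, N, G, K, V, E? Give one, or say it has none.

Case N = True: the conjunct ~(((N & V) | (K -> N))) becomes ~((V | True)) = False.
Case N = False: the formula simplifies to ((V | (~V | W)) -> (((K | E) -> (V | G)) -> ((G & V) -> ~E))) & (~(~K) & ((K | (K & G)) & (E & ~E))).
  E = True: the conjunct ~E is False.
  E = False: the conjunct E is False.
Both cases fail — unsatisfiable.

Unsatisfiable — no assignment works.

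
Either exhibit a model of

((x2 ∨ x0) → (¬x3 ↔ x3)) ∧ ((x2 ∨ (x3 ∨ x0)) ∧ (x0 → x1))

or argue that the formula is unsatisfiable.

x0=F, x1=F, x2=F, x3=T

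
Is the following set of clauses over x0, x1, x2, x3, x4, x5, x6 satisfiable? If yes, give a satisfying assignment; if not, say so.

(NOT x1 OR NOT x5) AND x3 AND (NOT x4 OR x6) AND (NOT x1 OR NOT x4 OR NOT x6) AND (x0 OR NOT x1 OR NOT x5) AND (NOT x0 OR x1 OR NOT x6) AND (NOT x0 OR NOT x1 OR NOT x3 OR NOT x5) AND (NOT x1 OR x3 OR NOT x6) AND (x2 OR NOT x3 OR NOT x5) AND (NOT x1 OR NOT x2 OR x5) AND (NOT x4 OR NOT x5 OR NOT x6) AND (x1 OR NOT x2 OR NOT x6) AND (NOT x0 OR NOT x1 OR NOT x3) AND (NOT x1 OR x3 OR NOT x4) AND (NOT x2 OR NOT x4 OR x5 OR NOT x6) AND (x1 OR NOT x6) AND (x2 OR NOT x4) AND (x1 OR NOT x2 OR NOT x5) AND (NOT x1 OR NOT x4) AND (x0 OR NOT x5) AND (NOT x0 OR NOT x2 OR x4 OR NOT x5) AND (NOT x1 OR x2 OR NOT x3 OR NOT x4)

Unit clause (x3) forces x3 = True.
Set x0 = True.
  then (NOT x0 OR NOT x1 OR NOT x3) forces x1 = False.
  then (x1 OR NOT x6) forces x6 = False.
  then (NOT x4 OR x6) forces x4 = False.
Set x2 = False.
  then (x2 OR NOT x3 OR NOT x5) forces x5 = False.
All clauses satisfied.

x0 = True, x1 = False, x2 = False, x3 = True, x4 = False, x5 = False, x6 = False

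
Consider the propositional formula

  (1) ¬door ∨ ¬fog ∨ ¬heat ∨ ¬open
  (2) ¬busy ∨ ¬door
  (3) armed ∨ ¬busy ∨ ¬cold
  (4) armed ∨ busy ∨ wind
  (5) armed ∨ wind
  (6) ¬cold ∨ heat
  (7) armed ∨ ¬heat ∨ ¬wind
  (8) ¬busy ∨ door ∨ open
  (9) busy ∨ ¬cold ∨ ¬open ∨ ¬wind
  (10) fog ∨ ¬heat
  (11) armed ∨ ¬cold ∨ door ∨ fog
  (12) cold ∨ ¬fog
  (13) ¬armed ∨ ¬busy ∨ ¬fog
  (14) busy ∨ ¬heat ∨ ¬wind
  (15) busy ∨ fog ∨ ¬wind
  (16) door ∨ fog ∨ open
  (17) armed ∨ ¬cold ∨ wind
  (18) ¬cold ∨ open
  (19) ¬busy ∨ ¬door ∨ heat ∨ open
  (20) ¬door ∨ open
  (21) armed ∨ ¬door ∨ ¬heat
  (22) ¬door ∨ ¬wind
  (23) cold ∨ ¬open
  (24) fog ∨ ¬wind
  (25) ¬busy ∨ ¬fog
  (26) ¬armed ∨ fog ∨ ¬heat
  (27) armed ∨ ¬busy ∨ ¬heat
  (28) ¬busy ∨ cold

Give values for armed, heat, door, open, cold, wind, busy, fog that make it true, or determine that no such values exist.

armed=T; heat=T; door=F; open=T; cold=T; wind=F; busy=F; fog=T

Try armed = False:
  (armed ∨ wind) forces wind = True.
  (armed ∨ ¬heat ∨ ¬wind) forces heat = False.
  (¬cold ∨ heat) forces cold = False.
  (cold ∨ ¬fog) forces fog = False.
  clause (fog ∨ ¬wind) is falsified — backtrack.
So armed = True.
Try heat = False:
  (¬cold ∨ heat) forces cold = False.
  (cold ∨ ¬fog) forces fog = False.
  (cold ∨ ¬open) forces open = False.
  (door ∨ fog ∨ open) forces door = True.
  clause (¬door ∨ open) is falsified — backtrack.
So heat = True.
  then (fog ∨ ¬heat) forces fog = True.
  then (cold ∨ ¬fog) forces cold = True.
  then (¬armed ∨ ¬busy ∨ ¬fog) forces busy = False.
  then (busy ∨ ¬heat ∨ ¬wind) forces wind = False.
  then (¬cold ∨ open) forces open = True.
  then (¬door ∨ ¬fog ∨ ¬heat ∨ ¬open) forces door = False.
All clauses satisfied.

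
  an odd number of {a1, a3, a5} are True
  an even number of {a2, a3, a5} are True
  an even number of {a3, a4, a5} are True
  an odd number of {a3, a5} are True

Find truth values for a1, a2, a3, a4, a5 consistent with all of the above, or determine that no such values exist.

a1: False, a2: True, a3: False, a4: True, a5: True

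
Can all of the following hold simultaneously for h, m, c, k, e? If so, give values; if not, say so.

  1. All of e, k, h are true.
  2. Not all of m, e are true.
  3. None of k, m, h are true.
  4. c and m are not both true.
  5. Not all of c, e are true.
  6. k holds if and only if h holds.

No satisfying assignment exists.

Case h = True:
  Constraint (3) is violated (h=T) — contradiction.
Case h = False:
  Constraint (1) is violated (h=F) — contradiction.
Both cases fail — unsatisfiable.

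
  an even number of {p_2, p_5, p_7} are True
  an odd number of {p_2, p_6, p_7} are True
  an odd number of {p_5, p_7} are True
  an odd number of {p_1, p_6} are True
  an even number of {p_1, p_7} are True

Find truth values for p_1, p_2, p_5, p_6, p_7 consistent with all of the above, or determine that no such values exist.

Adding constraints 1, 2, 3, 4, 5 mod 2: every variable appears an even number of times on the left, so the left side is 0.
But the right sides sum to 1 (mod 2). 0 ≠ 1 — the system is inconsistent.

UNSATISFIABLE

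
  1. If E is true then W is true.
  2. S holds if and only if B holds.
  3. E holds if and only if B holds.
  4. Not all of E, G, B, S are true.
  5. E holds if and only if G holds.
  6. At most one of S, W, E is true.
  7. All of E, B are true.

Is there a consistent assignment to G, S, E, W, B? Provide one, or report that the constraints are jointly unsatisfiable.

Case E = True:
  (1) with E=T forces W = True.
  Constraint (6) is violated (W=T, E=T) — contradiction.
Case E = False:
  Constraint (7) is violated (E=F) — contradiction.
Both cases fail — unsatisfiable.

Unsatisfiable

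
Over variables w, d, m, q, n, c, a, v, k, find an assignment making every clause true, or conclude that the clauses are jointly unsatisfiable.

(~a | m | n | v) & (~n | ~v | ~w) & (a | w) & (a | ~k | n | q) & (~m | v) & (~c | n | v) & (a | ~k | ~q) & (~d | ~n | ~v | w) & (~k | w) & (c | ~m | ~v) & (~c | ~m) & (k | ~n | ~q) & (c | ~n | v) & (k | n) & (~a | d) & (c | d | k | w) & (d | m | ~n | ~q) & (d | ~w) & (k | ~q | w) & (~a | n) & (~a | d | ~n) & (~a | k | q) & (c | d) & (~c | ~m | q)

w: True, d: True, m: False, q: False, n: True, c: True, a: True, v: False, k: True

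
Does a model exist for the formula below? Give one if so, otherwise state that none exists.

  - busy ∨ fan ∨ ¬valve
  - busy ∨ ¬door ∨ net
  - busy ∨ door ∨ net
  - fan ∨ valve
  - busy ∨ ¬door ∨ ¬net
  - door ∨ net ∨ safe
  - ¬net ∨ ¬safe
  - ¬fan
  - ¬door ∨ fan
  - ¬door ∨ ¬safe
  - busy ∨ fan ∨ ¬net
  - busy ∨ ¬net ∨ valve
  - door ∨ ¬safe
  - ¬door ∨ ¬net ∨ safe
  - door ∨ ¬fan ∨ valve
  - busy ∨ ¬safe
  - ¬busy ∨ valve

busy=T; valve=T; net=T; safe=F; fan=F; door=F

Unit clause (¬fan) forces fan = False.
In (¬door ∨ fan) only ¬door is left, so door = False.
In (door ∨ ¬safe) only ¬safe is left, so safe = False.
In (fan ∨ valve) only valve is left, so valve = True.
In (door ∨ net ∨ safe) only net is left, so net = True.
In (busy ∨ fan ∨ ¬net) only busy is left, so busy = True.
All clauses satisfied.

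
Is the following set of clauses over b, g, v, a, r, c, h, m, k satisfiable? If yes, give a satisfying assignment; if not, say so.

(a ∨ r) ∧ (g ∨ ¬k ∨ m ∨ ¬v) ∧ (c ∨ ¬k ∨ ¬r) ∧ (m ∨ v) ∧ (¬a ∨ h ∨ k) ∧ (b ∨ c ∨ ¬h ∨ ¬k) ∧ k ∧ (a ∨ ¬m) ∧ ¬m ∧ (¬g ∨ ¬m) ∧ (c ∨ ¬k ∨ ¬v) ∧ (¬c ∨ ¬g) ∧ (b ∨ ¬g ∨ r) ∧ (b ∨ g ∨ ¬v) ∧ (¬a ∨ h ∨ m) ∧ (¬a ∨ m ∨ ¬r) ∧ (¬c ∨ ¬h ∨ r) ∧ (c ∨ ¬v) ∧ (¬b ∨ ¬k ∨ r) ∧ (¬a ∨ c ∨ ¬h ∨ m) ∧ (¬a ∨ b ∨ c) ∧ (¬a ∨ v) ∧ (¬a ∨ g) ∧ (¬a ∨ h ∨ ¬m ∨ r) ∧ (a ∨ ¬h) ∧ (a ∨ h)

Case m = True:
  Clause (¬m) is falsified — contradiction.
Case m = False:
  (m ∨ v) forces v = True.
  (k) forces k = True.
  (g ∨ ¬k ∨ m ∨ ¬v) forces g = True.
  (c ∨ ¬k ∨ ¬v) forces c = True.
  Clause (¬c ∨ ¬g) is falsified — contradiction.
Both cases fail, so the formula is unsatisfiable.

Unsatisfiable — no assignment works.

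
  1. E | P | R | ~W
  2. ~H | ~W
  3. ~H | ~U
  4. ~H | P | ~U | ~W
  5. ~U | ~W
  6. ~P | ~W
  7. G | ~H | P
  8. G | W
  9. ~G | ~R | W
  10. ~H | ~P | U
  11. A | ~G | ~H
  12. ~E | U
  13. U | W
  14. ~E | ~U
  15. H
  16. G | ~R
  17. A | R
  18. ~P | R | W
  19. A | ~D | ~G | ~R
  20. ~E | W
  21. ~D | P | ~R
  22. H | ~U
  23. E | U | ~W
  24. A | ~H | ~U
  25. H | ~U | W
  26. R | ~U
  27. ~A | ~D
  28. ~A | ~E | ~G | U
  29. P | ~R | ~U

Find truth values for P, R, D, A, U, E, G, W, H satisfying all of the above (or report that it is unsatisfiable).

No satisfying assignment exists.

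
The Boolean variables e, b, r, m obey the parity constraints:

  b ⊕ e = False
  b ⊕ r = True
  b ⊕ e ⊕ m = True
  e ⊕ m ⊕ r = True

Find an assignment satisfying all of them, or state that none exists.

Adding constraints 2, 3, 4 mod 2: every variable appears an even number of times on the left, so the left side is 0.
But the right sides sum to 1 (mod 2). 0 ≠ 1 — the system is inconsistent.

No satisfying assignment exists.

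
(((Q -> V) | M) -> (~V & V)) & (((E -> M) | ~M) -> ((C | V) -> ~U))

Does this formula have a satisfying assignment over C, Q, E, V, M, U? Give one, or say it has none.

C=F, Q=T, E=F, V=F, M=F, U=T

  ((Q -> V) | M) -> (~V & V) = True
    (Q -> V) | M = False
      Q -> V = False
    ~V & V = False
      ~V = True
  ((E -> M) | ~M) -> ((C | V) -> ~U) = True
    (E -> M) | ~M = True
      E -> M = True
      ~M = True
    (C | V) -> ~U = True
      C | V = False
      ~U = False
Both conjuncts True, so the formula holds.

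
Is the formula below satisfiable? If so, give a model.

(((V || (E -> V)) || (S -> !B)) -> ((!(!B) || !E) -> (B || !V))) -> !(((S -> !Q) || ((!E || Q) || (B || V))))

S: False, E: False, V: True, Q: True, B: False

  (((V || (E -> V)) || (S -> !B)) -> ((!(!B) || !E) -> (B || !V))) -> !(((S -> !Q) || ((!E || Q) || (B || V)))) = True
    ((V || (E -> V)) || (S -> !B)) -> ((!(!B) || !E) -> (B || !V)) = False
      (V || (E -> V)) || (S -> !B) = True
        V || (E -> V) = True
          E -> V = True
        S -> !B = True
          !B = True
      (!(!B) || !E) -> (B || !V) = False
        !(!B) || !E = True
          !(!B) = False
            !B = True
          !E = True
        B || !V = False
          !V = False
    !(((S -> !Q) || ((!E || Q) || (B || V)))) = False
      (S -> !Q) || ((!E || Q) || (B || V)) = True
        S -> !Q = True
          !Q = False
        (!E || Q) || (B || V) = True
          !E || Q = True
            !E = True
          B || V = True
The formula evaluates to True.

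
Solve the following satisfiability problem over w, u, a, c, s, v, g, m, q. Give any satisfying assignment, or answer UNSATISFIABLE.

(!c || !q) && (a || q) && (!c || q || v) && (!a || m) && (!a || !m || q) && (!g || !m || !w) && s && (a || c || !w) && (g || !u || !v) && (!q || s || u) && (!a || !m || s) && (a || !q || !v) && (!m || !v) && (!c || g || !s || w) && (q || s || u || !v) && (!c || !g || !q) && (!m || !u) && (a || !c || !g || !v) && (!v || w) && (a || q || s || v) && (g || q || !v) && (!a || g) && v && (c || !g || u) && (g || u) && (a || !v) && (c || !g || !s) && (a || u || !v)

UNSATISFIABLE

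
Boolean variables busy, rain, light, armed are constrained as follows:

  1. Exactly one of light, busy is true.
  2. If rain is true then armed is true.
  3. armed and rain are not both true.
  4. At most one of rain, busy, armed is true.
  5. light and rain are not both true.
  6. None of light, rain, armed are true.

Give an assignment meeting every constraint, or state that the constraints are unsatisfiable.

busy=T; rain=F; light=F; armed=F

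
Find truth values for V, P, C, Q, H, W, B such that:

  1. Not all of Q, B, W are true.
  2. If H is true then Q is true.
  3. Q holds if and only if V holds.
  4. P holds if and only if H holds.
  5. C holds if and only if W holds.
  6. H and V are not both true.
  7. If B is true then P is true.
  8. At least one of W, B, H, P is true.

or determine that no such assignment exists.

V = True, P = False, C = True, Q = True, H = False, W = True, B = False

  (1) {Q, B, W}: 2/3 true — not all ✓
  (2) H=F ⇒ Q: vacuous ✓
  (3) Q=T, V=T — same ✓
  (4) P=F, H=F — same ✓
  (5) C=T, W=T — same ✓
  (6) H=F, V=T — not both ✓
  (7) B=F ⇒ P: vacuous ✓
  (8) {W, B, H, P}: 1 true — at least one ✓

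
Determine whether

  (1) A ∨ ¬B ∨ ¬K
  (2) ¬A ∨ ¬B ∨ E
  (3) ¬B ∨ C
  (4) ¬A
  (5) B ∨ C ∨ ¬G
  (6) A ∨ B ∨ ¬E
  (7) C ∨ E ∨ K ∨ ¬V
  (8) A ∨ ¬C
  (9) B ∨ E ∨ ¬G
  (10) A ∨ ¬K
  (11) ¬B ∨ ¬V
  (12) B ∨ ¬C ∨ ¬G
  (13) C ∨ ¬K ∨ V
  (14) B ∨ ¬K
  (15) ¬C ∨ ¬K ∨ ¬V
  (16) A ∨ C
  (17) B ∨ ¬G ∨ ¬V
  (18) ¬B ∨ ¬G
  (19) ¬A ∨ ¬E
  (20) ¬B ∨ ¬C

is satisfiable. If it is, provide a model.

Case A = True:
  Clause (¬A) is falsified — contradiction.
Case A = False:
  (A ∨ ¬C) forces C = False.
  Clause (A ∨ C) is falsified — contradiction.
Both cases fail, so the formula is unsatisfiable.

UNSATISFIABLE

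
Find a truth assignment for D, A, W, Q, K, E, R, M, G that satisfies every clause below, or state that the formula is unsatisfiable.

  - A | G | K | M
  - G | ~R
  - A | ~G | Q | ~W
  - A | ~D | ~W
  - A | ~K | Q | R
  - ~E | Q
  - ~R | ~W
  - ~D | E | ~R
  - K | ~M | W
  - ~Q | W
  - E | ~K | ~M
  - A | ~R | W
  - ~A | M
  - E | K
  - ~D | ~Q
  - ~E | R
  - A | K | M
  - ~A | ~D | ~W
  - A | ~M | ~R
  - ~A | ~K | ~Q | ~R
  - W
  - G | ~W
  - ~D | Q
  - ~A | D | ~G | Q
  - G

D: False, A: False, W: True, Q: True, K: True, E: False, R: False, M: False, G: True

Unit clause (W) forces W = True.
In (G | ~W) only G is left, so G = True.
In (~R | ~W) only ~R is left, so R = False.
In (~E | R) only ~E is left, so E = False.
In (E | K) only K is left, so K = True.
In (E | ~K | ~M) only ~M is left, so M = False.
In (~A | M) only ~A is left, so A = False.
In (A | ~G | Q | ~W) only Q is left, so Q = True.
In (A | ~D | ~W) only ~D is left, so D = False.
All clauses satisfied.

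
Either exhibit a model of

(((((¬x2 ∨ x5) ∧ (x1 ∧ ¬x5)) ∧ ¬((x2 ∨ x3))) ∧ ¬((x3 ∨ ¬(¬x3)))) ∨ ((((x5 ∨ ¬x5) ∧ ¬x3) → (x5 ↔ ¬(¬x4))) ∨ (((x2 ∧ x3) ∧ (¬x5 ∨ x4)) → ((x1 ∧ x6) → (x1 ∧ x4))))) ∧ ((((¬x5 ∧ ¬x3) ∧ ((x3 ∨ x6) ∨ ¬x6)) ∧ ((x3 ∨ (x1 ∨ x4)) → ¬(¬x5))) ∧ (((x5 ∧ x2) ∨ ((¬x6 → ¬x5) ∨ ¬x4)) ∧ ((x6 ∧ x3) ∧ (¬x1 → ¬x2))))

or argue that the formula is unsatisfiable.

Unsatisfiable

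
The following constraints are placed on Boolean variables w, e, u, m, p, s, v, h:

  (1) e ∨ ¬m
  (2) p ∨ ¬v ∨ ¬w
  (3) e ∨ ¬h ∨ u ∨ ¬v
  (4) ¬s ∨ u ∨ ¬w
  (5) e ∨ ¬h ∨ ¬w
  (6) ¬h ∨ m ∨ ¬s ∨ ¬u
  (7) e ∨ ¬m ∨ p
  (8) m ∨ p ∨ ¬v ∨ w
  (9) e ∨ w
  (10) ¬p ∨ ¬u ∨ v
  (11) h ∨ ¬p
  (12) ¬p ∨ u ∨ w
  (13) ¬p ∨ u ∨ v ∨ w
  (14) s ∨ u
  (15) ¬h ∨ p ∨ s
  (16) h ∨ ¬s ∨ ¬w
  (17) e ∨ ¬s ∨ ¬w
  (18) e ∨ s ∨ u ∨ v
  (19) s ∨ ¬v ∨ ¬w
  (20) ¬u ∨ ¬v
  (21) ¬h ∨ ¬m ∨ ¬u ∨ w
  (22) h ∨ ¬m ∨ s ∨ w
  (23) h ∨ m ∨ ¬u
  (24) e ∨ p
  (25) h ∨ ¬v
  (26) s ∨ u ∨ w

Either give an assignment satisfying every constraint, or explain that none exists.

w: False, e: True, u: False, m: False, p: False, s: True, v: False, h: True

Set w = False.
  then (e ∨ w) forces e = True.
Set u = False.
  then (¬p ∨ u ∨ w) forces p = False.
  then (s ∨ u) forces s = True.
Set m = False.
  then (m ∨ p ∨ ¬v ∨ w) forces v = False.
Set h = True.
All clauses satisfied.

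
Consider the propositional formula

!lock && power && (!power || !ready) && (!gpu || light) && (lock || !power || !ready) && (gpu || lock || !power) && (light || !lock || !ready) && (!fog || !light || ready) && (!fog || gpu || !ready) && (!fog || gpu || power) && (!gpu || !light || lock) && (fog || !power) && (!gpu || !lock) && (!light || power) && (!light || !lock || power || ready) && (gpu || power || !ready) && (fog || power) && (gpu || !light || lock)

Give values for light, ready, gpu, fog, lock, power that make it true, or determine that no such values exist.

Unsatisfiable

Case lock = True:
  Clause (!lock) is falsified — contradiction.
Case lock = False:
  (power) forces power = True.
  (!power || !ready) forces ready = False.
  (gpu || lock || !power) forces gpu = True.
  (!gpu || light) forces light = True.
  Clause (!gpu || !light || lock) is falsified — contradiction.
Both cases fail, so the formula is unsatisfiable.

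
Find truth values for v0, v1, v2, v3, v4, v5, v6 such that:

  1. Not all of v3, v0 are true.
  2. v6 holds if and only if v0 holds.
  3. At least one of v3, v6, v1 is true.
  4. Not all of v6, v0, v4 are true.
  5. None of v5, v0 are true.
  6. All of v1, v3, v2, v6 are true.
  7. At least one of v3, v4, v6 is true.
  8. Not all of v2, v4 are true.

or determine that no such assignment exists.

Case v6 = True:
  (2) with v6=T forces v0 = True.
  Constraint (5) is violated (v0=T) — contradiction.
Case v6 = False:
  Constraint (6) is violated (v6=F) — contradiction.
Both cases fail — unsatisfiable.

Unsatisfiable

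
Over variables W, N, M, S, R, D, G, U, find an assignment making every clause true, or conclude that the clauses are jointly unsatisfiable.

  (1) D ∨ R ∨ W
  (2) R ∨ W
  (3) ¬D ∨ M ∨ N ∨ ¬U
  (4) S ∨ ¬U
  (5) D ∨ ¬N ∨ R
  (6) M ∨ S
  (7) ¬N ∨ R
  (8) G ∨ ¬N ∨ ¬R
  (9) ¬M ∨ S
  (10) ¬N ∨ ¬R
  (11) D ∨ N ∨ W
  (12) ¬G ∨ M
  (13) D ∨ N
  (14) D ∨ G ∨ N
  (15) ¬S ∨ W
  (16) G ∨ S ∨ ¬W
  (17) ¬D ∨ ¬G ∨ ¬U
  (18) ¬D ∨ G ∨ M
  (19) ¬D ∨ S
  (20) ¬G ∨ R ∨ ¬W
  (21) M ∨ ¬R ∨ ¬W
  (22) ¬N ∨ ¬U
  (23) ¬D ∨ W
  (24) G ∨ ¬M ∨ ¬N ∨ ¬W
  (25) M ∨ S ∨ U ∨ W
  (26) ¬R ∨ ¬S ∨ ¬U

W=T; N=F; M=T; S=T; R=F; D=T; G=F; U=F

Try W = False:
  (R ∨ W) forces R = True.
  (¬N ∨ ¬R) forces N = False.
  (D ∨ N ∨ W) forces D = True.
  clause (¬D ∨ W) is falsified — backtrack.
So W = True.
Set N = False.
  then (D ∨ N) forces D = True.
  then (¬D ∨ S) forces S = True.
Set M = True.
Set R = False.
  then (¬G ∨ R ∨ ¬W) forces G = False.
Set U = False.
All clauses satisfied.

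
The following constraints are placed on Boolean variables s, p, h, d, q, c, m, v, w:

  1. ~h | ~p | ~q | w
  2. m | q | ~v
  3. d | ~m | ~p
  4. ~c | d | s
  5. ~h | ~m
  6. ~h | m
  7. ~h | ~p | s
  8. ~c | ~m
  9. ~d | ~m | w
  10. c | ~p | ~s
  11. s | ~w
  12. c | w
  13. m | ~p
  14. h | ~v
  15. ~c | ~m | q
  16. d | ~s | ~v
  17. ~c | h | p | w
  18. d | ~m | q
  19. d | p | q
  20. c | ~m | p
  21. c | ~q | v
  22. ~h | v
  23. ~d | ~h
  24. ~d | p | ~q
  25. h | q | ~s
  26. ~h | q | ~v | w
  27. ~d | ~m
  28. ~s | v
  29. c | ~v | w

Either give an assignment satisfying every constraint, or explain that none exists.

Unsatisfiable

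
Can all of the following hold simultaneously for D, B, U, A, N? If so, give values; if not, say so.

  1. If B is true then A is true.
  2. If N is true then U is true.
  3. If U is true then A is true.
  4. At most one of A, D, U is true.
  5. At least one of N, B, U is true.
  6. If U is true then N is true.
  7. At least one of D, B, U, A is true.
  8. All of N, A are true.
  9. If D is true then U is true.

Case N = True:
  (2) with N=T forces U = True.
  (3) with U=T forces A = True.
  Constraint (4) is violated (A=T, U=T) — contradiction.
Case N = False:
  Constraint (8) is violated (N=F) — contradiction.
Both cases fail — unsatisfiable.

No satisfying assignment exists.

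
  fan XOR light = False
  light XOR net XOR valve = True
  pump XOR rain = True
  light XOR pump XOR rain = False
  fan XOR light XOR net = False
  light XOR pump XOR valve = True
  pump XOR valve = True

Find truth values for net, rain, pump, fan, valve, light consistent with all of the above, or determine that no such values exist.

Unsatisfiable

Adding constraints 3, 4, 6, 7 mod 2: every variable appears an even number of times on the left, so the left side is 0.
But the right sides sum to 1 (mod 2). 0 ≠ 1 — the system is inconsistent.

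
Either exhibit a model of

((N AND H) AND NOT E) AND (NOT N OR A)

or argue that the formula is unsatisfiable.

E = False; A = True; N = True; H = True

  (N AND H) AND NOT E = True
    N AND H = True
    NOT E = True
  NOT N OR A = True
    NOT N = False
Both conjuncts True, so the formula holds.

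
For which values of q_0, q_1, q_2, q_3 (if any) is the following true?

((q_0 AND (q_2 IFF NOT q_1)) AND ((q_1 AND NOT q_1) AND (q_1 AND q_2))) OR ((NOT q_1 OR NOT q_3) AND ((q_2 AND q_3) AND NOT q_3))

Unsatisfiable — no assignment works.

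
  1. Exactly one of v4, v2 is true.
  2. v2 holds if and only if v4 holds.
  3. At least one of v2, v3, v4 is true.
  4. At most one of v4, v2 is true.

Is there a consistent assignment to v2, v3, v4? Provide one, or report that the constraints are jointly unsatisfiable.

The formula is unsatisfiable.

Case v2 = True:
  (1) with v2=T forces v4 = False.
  Constraint (2) is violated (v2=T, v4=F) — contradiction.
Case v2 = False:
  (1) with v2=F forces v4 = True.
  Constraint (2) is violated (v2=F, v4=T) — contradiction.
Both cases fail — unsatisfiable.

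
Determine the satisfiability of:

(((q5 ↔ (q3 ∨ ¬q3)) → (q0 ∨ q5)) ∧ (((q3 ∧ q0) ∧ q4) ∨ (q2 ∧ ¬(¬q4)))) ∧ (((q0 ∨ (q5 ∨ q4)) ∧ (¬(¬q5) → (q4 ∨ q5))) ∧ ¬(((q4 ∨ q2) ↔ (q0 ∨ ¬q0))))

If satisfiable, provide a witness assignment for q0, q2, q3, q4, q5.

The formula is unsatisfiable.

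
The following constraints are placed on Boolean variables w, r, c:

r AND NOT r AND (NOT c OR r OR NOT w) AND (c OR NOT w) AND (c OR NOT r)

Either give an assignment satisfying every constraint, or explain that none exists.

The formula is unsatisfiable.

Case r = True:
  Clause (NOT r) is falsified — contradiction.
Case r = False:
  Clause (r) is falsified — contradiction.
Both cases fail, so the formula is unsatisfiable.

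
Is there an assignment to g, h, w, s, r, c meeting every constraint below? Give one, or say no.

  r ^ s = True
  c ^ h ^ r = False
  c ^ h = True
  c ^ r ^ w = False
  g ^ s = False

g = False; h = True; w = True; s = False; r = True; c = False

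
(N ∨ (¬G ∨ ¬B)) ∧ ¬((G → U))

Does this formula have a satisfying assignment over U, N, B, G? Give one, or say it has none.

U=F; N=T; B=T; G=T

  N ∨ (¬G ∨ ¬B) = True
    ¬G ∨ ¬B = False
      ¬G = False
      ¬B = False
  ¬((G → U)) = True
    G → U = False
Both conjuncts True, so the formula holds.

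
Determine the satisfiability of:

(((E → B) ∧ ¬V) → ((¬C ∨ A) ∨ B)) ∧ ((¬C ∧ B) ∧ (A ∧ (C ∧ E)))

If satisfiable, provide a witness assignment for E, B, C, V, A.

Unsatisfiable — no assignment works.

Case C = True: the conjunct ¬C is False.
Case C = False: the conjunct C is False.
Both cases fail — unsatisfiable.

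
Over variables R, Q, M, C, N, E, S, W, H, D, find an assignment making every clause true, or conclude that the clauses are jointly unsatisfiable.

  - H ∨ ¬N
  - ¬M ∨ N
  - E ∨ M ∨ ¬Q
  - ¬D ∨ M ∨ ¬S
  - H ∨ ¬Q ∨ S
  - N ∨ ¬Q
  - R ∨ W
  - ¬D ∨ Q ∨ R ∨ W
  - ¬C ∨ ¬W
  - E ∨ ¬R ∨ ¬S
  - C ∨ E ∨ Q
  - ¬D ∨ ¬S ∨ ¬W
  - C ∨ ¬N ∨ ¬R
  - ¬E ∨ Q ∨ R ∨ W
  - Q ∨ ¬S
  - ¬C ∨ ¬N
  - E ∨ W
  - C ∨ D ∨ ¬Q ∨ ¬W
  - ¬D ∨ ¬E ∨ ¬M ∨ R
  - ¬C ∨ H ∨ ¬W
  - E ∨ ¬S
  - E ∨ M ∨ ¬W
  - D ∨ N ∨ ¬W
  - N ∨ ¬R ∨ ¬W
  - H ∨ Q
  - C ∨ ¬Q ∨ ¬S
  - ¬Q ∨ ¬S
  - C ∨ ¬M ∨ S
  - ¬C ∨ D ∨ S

Set R = False.
  then (R ∨ W) forces W = True.
  then (¬C ∨ ¬W) forces C = False.
Set Q = False.
  then (C ∨ E ∨ Q) forces E = True.
  then (Q ∨ ¬S) forces S = False.
  then (H ∨ Q) forces H = True.
  then (C ∨ ¬M ∨ S) forces M = False.
Set N = False.
  then (D ∨ N ∨ ¬W) forces D = True.
All clauses satisfied.

R = False, Q = False, M = False, C = False, N = False, E = True, S = False, W = True, H = True, D = True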